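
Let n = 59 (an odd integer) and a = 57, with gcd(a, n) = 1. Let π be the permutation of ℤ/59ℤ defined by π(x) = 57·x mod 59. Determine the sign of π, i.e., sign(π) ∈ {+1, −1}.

+1

Orbit of 26 under x↦57x: [26, 7, 45, 28, 3, 53, 12]… (length divides ord_59(57)).
The orbit structure of x ↦ 57x mod 59: 3 orbits of sizes [29, 29, 1].
Σ(ℓ_i−1) = 59−3 = 56; sign = (−1)^56 = +1.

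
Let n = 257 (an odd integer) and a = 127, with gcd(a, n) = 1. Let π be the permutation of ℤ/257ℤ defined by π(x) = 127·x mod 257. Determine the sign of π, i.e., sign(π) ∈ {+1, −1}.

Trace 234: π^k(234) = [234, 163, 141, 174, 253, 6, 248] for k=0..6.
Cycle lengths of π_127 on ℤ/257ℤ: [256, 1]; 2 cycles in total.
n − c = 257 − 2 = 255; sign = (−1)^255 = -1.

-1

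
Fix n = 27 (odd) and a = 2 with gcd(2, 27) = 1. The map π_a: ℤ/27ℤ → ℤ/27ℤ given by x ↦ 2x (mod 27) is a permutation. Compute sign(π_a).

-1

Trace 8: π^k(8) = [8, 16, 5, 10, 20, 13, 26] for k=0..6.
The orbit structure of x ↦ 2x mod 27: 4 orbits of sizes [18, 6, 2, 1].
n − c = 27 − 4 = 23; sign = (−1)^23 = -1.
The Jacobi symbol (2|27) = -1 (Zolotarev) agrees.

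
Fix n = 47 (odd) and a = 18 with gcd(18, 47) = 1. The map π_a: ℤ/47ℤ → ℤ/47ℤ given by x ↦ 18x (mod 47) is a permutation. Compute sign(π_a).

Orbit of 24 under x↦18x: [24, 9, 21, 2, 36, 37, 8]… (length divides ord_47(18)).
Cycle type of π: 23×2 + 1; total 3 cycles.
n − c = 47 − 3 = 44; sign = (−1)^44 = +1.

+1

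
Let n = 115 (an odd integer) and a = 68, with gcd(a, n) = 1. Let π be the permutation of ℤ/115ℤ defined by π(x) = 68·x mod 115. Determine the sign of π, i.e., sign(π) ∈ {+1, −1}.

Trace 22: π^k(22) = [22, 1, 68, 24] for k=0..3.
Decompose π into cycles: lengths [4, 4, 4, 4, 4, 4, 4, 4, 4, 4, 4, 4, 4, 4, 4, 4, 4, 4, 4, 4, 4, 4, 4, 2, 2, 2, 2, 2, 2, 2, 2, 2, 2, 2, 1] (35 cycles, including the fixed point 0).
Σ(ℓ_i−1) = 115−35 = 80; sign = (−1)^80 = +1.
Check: (68/115) = +1 by Zolotarev.

+1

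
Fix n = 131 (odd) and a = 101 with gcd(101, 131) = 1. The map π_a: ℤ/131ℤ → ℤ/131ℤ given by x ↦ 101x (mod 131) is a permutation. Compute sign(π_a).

Start at x=36: 36 → 99 → 43 → 20 → 55 → 53 → 113 → … (one orbit).
Cycle lengths of π_101 on ℤ/131ℤ: [65, 65, 1]; 3 cycles in total.
With 3 cycles on 131 points, sign = (−1)^{131−3} = +1.
Check: (101/131) = +1 by Zolotarev.

+1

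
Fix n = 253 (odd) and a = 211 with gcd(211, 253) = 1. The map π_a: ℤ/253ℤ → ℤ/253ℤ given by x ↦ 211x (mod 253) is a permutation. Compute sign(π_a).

Start at x=186: 186 → 31 → 216 → 36 → 6 → 1 → 211 → … (one orbit).
Decompose π into cycles: lengths [110, 110, 11, 11, 10, 1] (6 cycles, including the fixed point 0).
253 − 6 = 247 transpositions; sign(π) = (−1)^247 = -1.

-1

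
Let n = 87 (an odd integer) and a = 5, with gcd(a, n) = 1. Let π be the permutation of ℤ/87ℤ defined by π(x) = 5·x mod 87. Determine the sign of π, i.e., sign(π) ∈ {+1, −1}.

-1

Orbit of 1 under x↦5x: [1, 5, 25, 38, 16, 80, 52]… (length divides ord_87(5)).
Cycle lengths of π_5 on ℤ/87ℤ: [14, 14, 14, 14, 14, 14, 2, 1]; 8 cycles in total.
n − c = 87 − 8 = 79; sign = (−1)^79 = -1.
Via Zolotarev, sign(π_{5}) = (5|87) = -1.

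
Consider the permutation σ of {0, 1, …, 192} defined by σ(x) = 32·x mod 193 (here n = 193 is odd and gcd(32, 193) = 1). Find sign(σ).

+1

Trace 6: π^k(6) = [6, 192, 161, 134, 42, 186, 162] for k=0..6.
The orbit structure of x ↦ 32x mod 193: 3 orbits of sizes [96, 96, 1].
With 3 cycles on 193 points, sign = (−1)^{193−3} = +1.
(32|193)_J = +1 (Zolotarev's lemma cross-check).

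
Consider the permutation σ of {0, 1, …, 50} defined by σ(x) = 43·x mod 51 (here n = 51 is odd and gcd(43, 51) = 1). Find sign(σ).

Start at x=19: 19 → 1 → 43 → 13 → 49 → 16 → 25 → … (one orbit).
9 cycles of lengths [8, 8, 8, 8, 8, 8, 1, 1, 1].
sign(π) = (−1)^{n − #cycles} = (−1)^{51−9} = (−1)^42 = +1.
(43|51)_J = +1 (Zolotarev's lemma cross-check).

+1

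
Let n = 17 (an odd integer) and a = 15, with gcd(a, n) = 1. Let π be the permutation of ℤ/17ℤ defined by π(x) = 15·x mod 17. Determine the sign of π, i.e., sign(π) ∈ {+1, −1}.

Orbit of 4 under x↦15x: [4, 9, 16, 2, 13, 8, 1]… (length divides ord_17(15)).
The orbit structure of x ↦ 15x mod 17: 3 orbits of sizes [8, 8, 1].
n − c = 17 − 3 = 14; sign = (−1)^14 = +1.
Check: (15/17) = +1 by Zolotarev.

+1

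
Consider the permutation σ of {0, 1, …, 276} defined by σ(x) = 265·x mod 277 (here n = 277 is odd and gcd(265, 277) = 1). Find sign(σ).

Trace 256: π^k(256) = [256, 252, 23, 1, 265, 144, 211] for k=0..6.
Cycle type of π: 69×4 + 1; total 5 cycles.
277 − 5 = 272 transpositions; sign(π) = (−1)^272 = +1.

+1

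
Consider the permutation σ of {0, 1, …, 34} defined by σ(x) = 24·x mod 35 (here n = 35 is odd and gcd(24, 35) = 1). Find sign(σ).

Orbit of 1 under x↦24x: [1, 24, 16, 34, 11, 19]… (length divides ord_35(24)).
Decompose π into cycles: lengths [6, 6, 6, 6, 6, 2, 2, 1] (8 cycles, including the fixed point 0).
8 cycles on 35: each ℓ→(−1)^(ℓ−1), product (−1)^27 = -1.
Via Zolotarev, sign(π_{24}) = (24|35) = -1.

-1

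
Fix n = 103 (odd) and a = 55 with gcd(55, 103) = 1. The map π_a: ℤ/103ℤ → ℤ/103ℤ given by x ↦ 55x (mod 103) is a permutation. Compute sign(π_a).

+1

Start at x=97: 97 → 82 → 81 → 26 → 91 → 61 → 59 → … (one orbit).
3 cycles of lengths [51, 51, 1].
n − c = 103 − 3 = 100; sign = (−1)^100 = +1.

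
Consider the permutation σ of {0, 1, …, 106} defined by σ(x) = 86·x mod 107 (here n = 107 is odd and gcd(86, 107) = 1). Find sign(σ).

Orbit of 87 under x↦86x: [87, 99, 61, 3, 44, 39, 37]… (length divides ord_107(86)).
The orbit structure of x ↦ 86x mod 107: 3 orbits of sizes [53, 53, 1].
sign(π) = (−1)^{n − #cycles} = (−1)^{107−3} = (−1)^104 = +1.

+1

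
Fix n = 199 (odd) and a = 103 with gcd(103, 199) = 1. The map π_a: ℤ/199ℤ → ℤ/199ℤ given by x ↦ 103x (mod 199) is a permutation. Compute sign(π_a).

+1

Orbit of 121 under x↦103x: [121, 125, 139, 188, 61, 114, 1]… (length divides ord_199(103)).
The orbit structure of x ↦ 103x mod 199: 19 orbits of sizes [11, 11, 11, 11, 11, 11, 11, 11, 11, 11, 11, 11, 11, 11, 11, 11, 11, 11, 1].
199 − 19 = 180 transpositions; sign(π) = (−1)^180 = +1.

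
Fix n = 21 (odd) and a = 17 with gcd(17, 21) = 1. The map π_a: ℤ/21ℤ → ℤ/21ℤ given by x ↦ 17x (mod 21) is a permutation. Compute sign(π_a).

+1

Orbit of 20 under x↦17x: [20, 4, 5, 1, 17, 16]… (length divides ord_21(17)).
π_17 has 5 disjoint cycles with lengths [6, 6, 6, 2, 1] on {0,…,20}.
With 5 cycles on 21 points, sign = (−1)^{21−5} = +1.
Check: (17/21) = +1 by Zolotarev.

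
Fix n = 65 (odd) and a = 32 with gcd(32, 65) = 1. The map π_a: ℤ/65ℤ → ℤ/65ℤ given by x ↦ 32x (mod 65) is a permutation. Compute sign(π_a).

Start at x=63: 63 → 1 → 32 → 49 → 8 → 61 → 2 → … (one orbit).
π_32 has 7 disjoint cycles with lengths [12, 12, 12, 12, 12, 4, 1] on {0,…,64}.
With 7 cycles on 65 points, sign = (−1)^{65−7} = +1.

+1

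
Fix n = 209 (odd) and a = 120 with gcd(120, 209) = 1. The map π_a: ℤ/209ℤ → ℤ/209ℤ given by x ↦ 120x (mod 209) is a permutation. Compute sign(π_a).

-1

Orbit of 43 under x↦120x: [43, 144, 142, 111, 153, 177, 131]… (length divides ord_209(120)).
The orbit structure of x ↦ 120x mod 209: 18 orbits of sizes [18, 18, 18, 18, 18, 18, 18, 18, 18, 18, 9, 9, 2, 2, 2, 2, 2, 1].
n − c = 209 − 18 = 191; sign = (−1)^191 = -1.
Zolotarev: (120|209) = -1, matching the cycle-count sign.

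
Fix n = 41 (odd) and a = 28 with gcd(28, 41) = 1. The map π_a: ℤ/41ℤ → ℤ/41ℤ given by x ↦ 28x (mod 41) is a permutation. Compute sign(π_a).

Trace 3: π^k(3) = [3, 2, 15, 10, 34, 9, 6] for k=0..6.
π_28 has 2 disjoint cycles with lengths [40, 1] on {0,…,40}.
n − c = 41 − 2 = 39; sign = (−1)^39 = -1.
(28|41)_J = -1 (Zolotarev's lemma cross-check).

-1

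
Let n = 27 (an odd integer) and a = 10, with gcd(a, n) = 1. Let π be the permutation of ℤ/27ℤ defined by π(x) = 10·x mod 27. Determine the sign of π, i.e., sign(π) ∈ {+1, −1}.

+1

Trace 1: π^k(1) = [1, 10, 19] for k=0..2.
Decompose π into cycles: lengths [3, 3, 3, 3, 3, 3, 1, 1, 1, 1, 1, 1, 1, 1, 1] (15 cycles, including the fixed point 0).
27 − 15 = 12 transpositions; sign(π) = (−1)^12 = +1.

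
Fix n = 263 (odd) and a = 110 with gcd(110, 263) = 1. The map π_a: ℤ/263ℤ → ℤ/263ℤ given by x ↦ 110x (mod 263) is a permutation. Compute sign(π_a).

-1

Start at x=171: 171 → 137 → 79 → 11 → 158 → 22 → 53 → … (one orbit).
Cycle type of π: 262 + 1; total 2 cycles.
263 − 2 = 261 transpositions; sign(π) = (−1)^261 = -1.
Check: (110/263) = -1 by Zolotarev.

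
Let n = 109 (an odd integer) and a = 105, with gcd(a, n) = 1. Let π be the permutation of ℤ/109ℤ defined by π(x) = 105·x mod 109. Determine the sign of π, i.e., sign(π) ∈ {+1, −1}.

+1

Trace 66: π^k(66) = [66, 63, 75, 27, 1, 105, 16] for k=0..6.
The orbit structure of x ↦ 105x mod 109: 13 orbits of sizes [9, 9, 9, 9, 9, 9, 9, 9, 9, 9, 9, 9, 1].
109 − 13 = 96 transpositions; sign(π) = (−1)^96 = +1.
(105|109)_J = +1 (Zolotarev's lemma cross-check).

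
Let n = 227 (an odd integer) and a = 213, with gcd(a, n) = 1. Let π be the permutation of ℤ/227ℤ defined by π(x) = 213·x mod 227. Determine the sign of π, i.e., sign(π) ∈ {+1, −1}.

+1

Orbit of 1 under x↦213x: [1, 213, 196, 207, 53, 166, 173]… (length divides ord_227(213)).
Decompose π into cycles: lengths [113, 113, 1] (3 cycles, including the fixed point 0).
3 cycles on 227: each ℓ→(−1)^(ℓ−1), product (−1)^224 = +1.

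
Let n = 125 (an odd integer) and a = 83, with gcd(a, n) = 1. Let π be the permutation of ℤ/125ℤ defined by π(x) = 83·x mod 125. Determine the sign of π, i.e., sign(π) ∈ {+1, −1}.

-1

Start at x=113: 113 → 4 → 82 → 56 → 23 → 34 → 72 → … (one orbit).
Cycle type of π: 100 + 20 + 4 + 1; total 4 cycles.
125 − 4 = 121 transpositions; sign(π) = (−1)^121 = -1.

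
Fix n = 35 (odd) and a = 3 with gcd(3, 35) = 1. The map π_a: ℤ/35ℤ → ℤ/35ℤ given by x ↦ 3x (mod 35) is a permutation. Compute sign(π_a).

Orbit of 17 under x↦3x: [17, 16, 13, 4, 12, 1, 3]… (length divides ord_35(3)).
π_3 has 5 disjoint cycles with lengths [12, 12, 6, 4, 1] on {0,…,34}.
5 cycles on 35: each ℓ→(−1)^(ℓ−1), product (−1)^30 = +1.
The Jacobi symbol (3|35) = +1 (Zolotarev) agrees.

+1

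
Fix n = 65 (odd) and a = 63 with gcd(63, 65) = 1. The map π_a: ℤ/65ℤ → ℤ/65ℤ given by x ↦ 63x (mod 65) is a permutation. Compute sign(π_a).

Trace 32: π^k(32) = [32, 1, 63, 4, 57, 16, 33] for k=0..6.
π_63 has 7 disjoint cycles with lengths [12, 12, 12, 12, 12, 4, 1] on {0,…,64}.
65 − 7 = 58 transpositions; sign(π) = (−1)^58 = +1.

+1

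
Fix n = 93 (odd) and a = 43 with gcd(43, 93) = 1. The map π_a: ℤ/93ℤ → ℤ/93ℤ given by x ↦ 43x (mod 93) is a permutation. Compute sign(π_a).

Trace 13: π^k(13) = [13, 1, 43, 82, 85, 28, 88] for k=0..6.
Cycle lengths of π_43 on ℤ/93ℤ: [30, 30, 30, 1, 1, 1]; 6 cycles in total.
n − c = 93 − 6 = 87; sign = (−1)^87 = -1.
The Jacobi symbol (43|93) = -1 (Zolotarev) agrees.

-1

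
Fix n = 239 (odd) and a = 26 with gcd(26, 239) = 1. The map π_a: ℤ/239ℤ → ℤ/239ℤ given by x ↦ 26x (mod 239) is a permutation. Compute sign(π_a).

Trace 95: π^k(95) = [95, 80, 168, 66, 43, 162, 149] for k=0..6.
The orbit structure of x ↦ 26x mod 239: 2 orbits of sizes [238, 1].
sign(π) = (−1)^{n − #cycles} = (−1)^{239−2} = (−1)^237 = -1.

-1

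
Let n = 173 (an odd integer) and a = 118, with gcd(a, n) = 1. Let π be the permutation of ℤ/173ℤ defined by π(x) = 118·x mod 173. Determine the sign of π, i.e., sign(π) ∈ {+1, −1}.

Orbit of 22 under x↦118x: [22, 1, 118, 84, 51, 136, 132]… (length divides ord_173(118)).
5 cycles of lengths [43, 43, 43, 43, 1].
5 cycles on 173: each ℓ→(−1)^(ℓ−1), product (−1)^168 = +1.

+1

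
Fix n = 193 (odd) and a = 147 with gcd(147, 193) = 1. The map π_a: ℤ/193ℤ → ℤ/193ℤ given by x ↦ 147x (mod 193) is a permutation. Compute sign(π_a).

Start at x=112: 112 → 59 → 181 → 166 → 84 → 189 → 184 → … (one orbit).
Cycle type of π: 48×4 + 1; total 5 cycles.
5 cycles on 193: each ℓ→(−1)^(ℓ−1), product (−1)^188 = +1.
The Jacobi symbol (147|193) = +1 (Zolotarev) agrees.

+1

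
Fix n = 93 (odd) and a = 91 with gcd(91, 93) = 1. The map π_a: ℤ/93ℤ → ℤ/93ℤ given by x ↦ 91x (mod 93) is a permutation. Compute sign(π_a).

-1

Trace 70: π^k(70) = [70, 46, 1, 91, 4, 85, 16] for k=0..6.
12 cycles of lengths [10, 10, 10, 10, 10, 10, 10, 10, 10, 1, 1, 1].
12 cycles on 93: each ℓ→(−1)^(ℓ−1), product (−1)^81 = -1.
Check: (91/93) = -1 by Zolotarev.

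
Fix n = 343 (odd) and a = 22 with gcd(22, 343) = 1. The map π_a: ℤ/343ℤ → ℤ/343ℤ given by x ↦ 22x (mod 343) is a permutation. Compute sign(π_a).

Trace 204: π^k(204) = [204, 29, 295, 316, 92, 309, 281] for k=0..6.
Cycle lengths of π_22 on ℤ/343ℤ: [49, 49, 49, 49, 49, 49, 7, 7, 7, 7, 7, 7, 1, 1, 1, 1, 1, 1, 1]; 19 cycles in total.
343 − 19 = 324 transpositions; sign(π) = (−1)^324 = +1.
(22|343)_J = +1 (Zolotarev's lemma cross-check).

+1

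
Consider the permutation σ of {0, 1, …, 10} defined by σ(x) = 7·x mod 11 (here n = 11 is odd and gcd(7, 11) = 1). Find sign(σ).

Orbit of 4 under x↦7x: [4, 6, 9, 8, 1, 7, 5]… (length divides ord_11(7)).
Cycle lengths of π_7 on ℤ/11ℤ: [10, 1]; 2 cycles in total.
Σ(ℓ_i−1) = 11−2 = 9; sign = (−1)^9 = -1.
Check: (7/11) = -1 by Zolotarev.

-1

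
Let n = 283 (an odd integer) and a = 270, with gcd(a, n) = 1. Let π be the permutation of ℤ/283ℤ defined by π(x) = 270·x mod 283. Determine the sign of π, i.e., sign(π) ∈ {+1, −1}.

-1

Trace 152: π^k(152) = [152, 5, 218, 279, 52, 173, 15] for k=0..6.
Cycle type of π: 282 + 1; total 2 cycles.
With 2 cycles on 283 points, sign = (−1)^{283−2} = -1.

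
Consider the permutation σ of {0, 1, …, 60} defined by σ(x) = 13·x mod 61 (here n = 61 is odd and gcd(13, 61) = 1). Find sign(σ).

Start at x=47: 47 → 1 → 13 → 47 (one orbit).
Cycle lengths of π_13 on ℤ/61ℤ: [3, 3, 3, 3, 3, 3, 3, 3, 3, 3, 3, 3, 3, 3, 3, 3, 3, 3, 3, 3, 1]; 21 cycles in total.
Σ(ℓ_i−1) = 61−21 = 40; sign = (−1)^40 = +1.

+1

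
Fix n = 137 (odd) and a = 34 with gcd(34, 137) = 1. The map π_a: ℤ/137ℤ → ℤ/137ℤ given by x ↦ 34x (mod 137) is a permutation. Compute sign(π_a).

Trace 59: π^k(59) = [59, 88, 115, 74, 50, 56, 123] for k=0..6.
π_34 has 9 disjoint cycles with lengths [17, 17, 17, 17, 17, 17, 17, 17, 1] on {0,…,136}.
With 9 cycles on 137 points, sign = (−1)^{137−9} = +1.

+1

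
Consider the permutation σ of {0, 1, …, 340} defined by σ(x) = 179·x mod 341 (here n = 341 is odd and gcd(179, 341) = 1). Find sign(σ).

-1

Trace 56: π^k(56) = [56, 135, 295, 291, 257, 309, 69] for k=0..6.
Cycle lengths of π_179 on ℤ/341ℤ: [30, 30, 30, 30, 30, 30, 30, 30, 30, 30, 30, 5, 5, 1]; 14 cycles in total.
341 − 14 = 327 transpositions; sign(π) = (−1)^327 = -1.
The Jacobi symbol (179|341) = -1 (Zolotarev) agrees.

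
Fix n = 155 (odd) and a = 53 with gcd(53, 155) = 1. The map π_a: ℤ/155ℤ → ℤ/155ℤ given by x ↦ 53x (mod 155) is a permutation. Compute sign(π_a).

+1

Orbit of 9 under x↦53x: [9, 12, 16, 73, 149, 147, 41]… (length divides ord_155(53)).
Cycle lengths of π_53 on ℤ/155ℤ: [60, 60, 30, 4, 1]; 5 cycles in total.
n − c = 155 − 5 = 150; sign = (−1)^150 = +1.
(53|155)_J = +1 (Zolotarev's lemma cross-check).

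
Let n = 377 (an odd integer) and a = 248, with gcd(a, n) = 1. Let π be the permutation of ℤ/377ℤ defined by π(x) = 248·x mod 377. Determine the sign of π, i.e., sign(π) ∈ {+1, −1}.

Start at x=170: 170 → 313 → 339 → 1 → 248 → 53 → 326 → 170 (one orbit).
65 cycles of lengths [7, 7, 7, 7, 7, 7, 7, 7, 7, 7, 7, 7, 7, 7, 7, 7, 7, 7, 7, 7, 7, 7, 7, 7, 7, 7, 7, 7, 7, 7, 7, 7, 7, 7, 7, 7, 7, 7, 7, 7, 7, 7, 7, 7, 7, 7, 7, 7, 7, 7, 7, 7, 1, 1, 1, 1, 1, 1, 1, 1, 1, 1, 1, 1, 1].
Σ(ℓ_i−1) = 377−65 = 312; sign = (−1)^312 = +1.
The Jacobi symbol (248|377) = +1 (Zolotarev) agrees.

+1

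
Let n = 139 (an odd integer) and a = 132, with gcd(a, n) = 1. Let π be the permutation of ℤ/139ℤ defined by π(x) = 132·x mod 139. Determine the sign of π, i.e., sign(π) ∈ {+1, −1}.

-1

Orbit of 75 under x↦132x: [75, 31, 61, 129, 70, 66, 94]… (length divides ord_139(132)).
The orbit structure of x ↦ 132x mod 139: 2 orbits of sizes [138, 1].
139 − 2 = 137 transpositions; sign(π) = (−1)^137 = -1.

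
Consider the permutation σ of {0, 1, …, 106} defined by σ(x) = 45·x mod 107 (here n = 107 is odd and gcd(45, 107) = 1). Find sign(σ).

-1

Orbit of 10 under x↦45x: [10, 22, 27, 38, 105, 17, 16]… (length divides ord_107(45)).
2 cycles of lengths [106, 1].
sign(π) = (−1)^{n − #cycles} = (−1)^{107−2} = (−1)^105 = -1.
Zolotarev: (45|107) = -1, matching the cycle-count sign.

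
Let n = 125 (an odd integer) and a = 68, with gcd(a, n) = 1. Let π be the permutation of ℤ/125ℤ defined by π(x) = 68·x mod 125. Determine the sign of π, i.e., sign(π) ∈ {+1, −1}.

Trace 1: π^k(1) = [1, 68, 124, 57] for k=0..3.
π_68 has 32 disjoint cycles with lengths [4, 4, 4, 4, 4, 4, 4, 4, 4, 4, 4, 4, 4, 4, 4, 4, 4, 4, 4, 4, 4, 4, 4, 4, 4, 4, 4, 4, 4, 4, 4, 1] on {0,…,124}.
32 cycles on 125: each ℓ→(−1)^(ℓ−1), product (−1)^93 = -1.
Check: (68/125) = -1 by Zolotarev.

-1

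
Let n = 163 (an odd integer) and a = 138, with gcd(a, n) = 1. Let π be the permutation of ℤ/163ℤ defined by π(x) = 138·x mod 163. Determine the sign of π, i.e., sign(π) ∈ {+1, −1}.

Orbit of 99 under x↦138x: [99, 133, 98, 158, 125, 135, 48]… (length divides ord_163(138)).
Cycle lengths of π_138 on ℤ/163ℤ: [54, 54, 54, 1]; 4 cycles in total.
4 cycles on 163: each ℓ→(−1)^(ℓ−1), product (−1)^159 = -1.
Zolotarev: (138|163) = -1, matching the cycle-count sign.

-1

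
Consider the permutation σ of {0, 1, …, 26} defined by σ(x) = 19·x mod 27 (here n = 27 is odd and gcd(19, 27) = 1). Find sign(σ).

Trace 19: π^k(19) = [19, 10, 1] for k=0..2.
15 cycles of lengths [3, 3, 3, 3, 3, 3, 1, 1, 1, 1, 1, 1, 1, 1, 1].
sign(π) = (−1)^{n − #cycles} = (−1)^{27−15} = (−1)^12 = +1.

+1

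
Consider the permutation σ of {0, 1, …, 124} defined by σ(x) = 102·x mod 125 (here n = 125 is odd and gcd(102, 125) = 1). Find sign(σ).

-1

Trace 22: π^k(22) = [22, 119, 13, 76, 2, 79, 58] for k=0..6.
The orbit structure of x ↦ 102x mod 125: 4 orbits of sizes [100, 20, 4, 1].
sign(π) = (−1)^{n − #cycles} = (−1)^{125−4} = (−1)^121 = -1.
The Jacobi symbol (102|125) = -1 (Zolotarev) agrees.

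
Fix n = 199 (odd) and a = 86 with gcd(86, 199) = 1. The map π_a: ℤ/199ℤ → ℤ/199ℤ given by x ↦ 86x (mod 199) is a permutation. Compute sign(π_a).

Start at x=184: 184 → 103 → 102 → 16 → 182 → 130 → 36 → … (one orbit).
Cycle type of π: 99×2 + 1; total 3 cycles.
Σ(ℓ_i−1) = 199−3 = 196; sign = (−1)^196 = +1.

+1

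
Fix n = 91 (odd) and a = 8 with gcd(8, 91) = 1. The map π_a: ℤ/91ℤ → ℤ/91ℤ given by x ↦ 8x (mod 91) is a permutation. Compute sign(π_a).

Orbit of 8 under x↦8x: [8, 64, 57, 1]… (length divides ord_91(8)).
π_8 has 28 disjoint cycles with lengths [4, 4, 4, 4, 4, 4, 4, 4, 4, 4, 4, 4, 4, 4, 4, 4, 4, 4, 4, 4, 4, 1, 1, 1, 1, 1, 1, 1] on {0,…,90}.
28 cycles on 91: each ℓ→(−1)^(ℓ−1), product (−1)^63 = -1.

-1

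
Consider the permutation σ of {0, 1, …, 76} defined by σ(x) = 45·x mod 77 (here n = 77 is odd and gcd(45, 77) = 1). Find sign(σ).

Orbit of 23 under x↦45x: [23, 34, 67, 12, 1, 45]… (length divides ord_77(45)).
π_45 has 22 disjoint cycles with lengths [6, 6, 6, 6, 6, 6, 6, 6, 6, 6, 6, 1, 1, 1, 1, 1, 1, 1, 1, 1, 1, 1] on {0,…,76}.
22 cycles on 77: each ℓ→(−1)^(ℓ−1), product (−1)^55 = -1.

-1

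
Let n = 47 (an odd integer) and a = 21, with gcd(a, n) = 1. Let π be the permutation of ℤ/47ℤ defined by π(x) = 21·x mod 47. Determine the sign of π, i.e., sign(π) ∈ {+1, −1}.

+1

Orbit of 25 under x↦21x: [25, 8, 27, 3, 16, 7, 6]… (length divides ord_47(21)).
Cycle type of π: 23×2 + 1; total 3 cycles.
n − c = 47 − 3 = 44; sign = (−1)^44 = +1.
Zolotarev: (21|47) = +1, matching the cycle-count sign.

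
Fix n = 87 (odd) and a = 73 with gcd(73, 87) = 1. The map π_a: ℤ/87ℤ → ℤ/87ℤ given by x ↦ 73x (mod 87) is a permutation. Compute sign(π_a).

-1

Trace 40: π^k(40) = [40, 49, 10, 34, 46, 52, 55] for k=0..6.
The orbit structure of x ↦ 73x mod 87: 6 orbits of sizes [28, 28, 28, 1, 1, 1].
87 − 6 = 81 transpositions; sign(π) = (−1)^81 = -1.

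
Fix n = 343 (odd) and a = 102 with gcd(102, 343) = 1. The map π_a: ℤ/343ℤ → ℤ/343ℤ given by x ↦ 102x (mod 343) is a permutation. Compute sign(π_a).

Trace 151: π^k(151) = [151, 310, 64, 11, 93, 225, 312] for k=0..6.
Decompose π into cycles: lengths [147, 147, 21, 21, 3, 3, 1] (7 cycles, including the fixed point 0).
With 7 cycles on 343 points, sign = (−1)^{343−7} = +1.
Via Zolotarev, sign(π_{102}) = (102|343) = +1.

+1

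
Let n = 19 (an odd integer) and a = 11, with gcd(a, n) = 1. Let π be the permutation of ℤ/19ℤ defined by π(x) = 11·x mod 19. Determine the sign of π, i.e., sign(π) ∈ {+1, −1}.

+1

Orbit of 11 under x↦11x: [11, 7, 1]… (length divides ord_19(11)).
7 cycles of lengths [3, 3, 3, 3, 3, 3, 1].
7 cycles on 19: each ℓ→(−1)^(ℓ−1), product (−1)^12 = +1.
Zolotarev: (11|19) = +1, matching the cycle-count sign.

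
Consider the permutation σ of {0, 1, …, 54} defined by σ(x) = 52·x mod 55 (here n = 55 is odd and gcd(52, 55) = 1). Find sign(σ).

Orbit of 8 under x↦52x: [8, 31, 17, 4, 43, 36, 2]… (length divides ord_55(52)).
Decompose π into cycles: lengths [20, 20, 10, 4, 1] (5 cycles, including the fixed point 0).
Σ(ℓ_i−1) = 55−5 = 50; sign = (−1)^50 = +1.
Zolotarev: (52|55) = +1, matching the cycle-count sign.

+1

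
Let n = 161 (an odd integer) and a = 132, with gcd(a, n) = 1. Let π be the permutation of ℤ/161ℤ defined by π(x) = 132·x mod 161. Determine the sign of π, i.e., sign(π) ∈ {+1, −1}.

Start at x=20: 20 → 64 → 76 → 50 → 160 → 29 → 125 → … (one orbit).
Cycle type of π: 22×7 + 2×3 + 1; total 11 cycles.
Σ(ℓ_i−1) = 161−11 = 150; sign = (−1)^150 = +1.

+1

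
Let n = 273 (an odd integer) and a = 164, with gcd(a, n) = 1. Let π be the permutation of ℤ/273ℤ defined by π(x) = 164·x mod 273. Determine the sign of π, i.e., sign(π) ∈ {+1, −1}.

Start at x=142: 142 → 83 → 235 → 47 → 64 → 122 → 79 → … (one orbit).
Decompose π into cycles: lengths [12, 12, 12, 12, 12, 12, 12, 12, 12, 12, 12, 12, 12, 12, 12, 12, 12, 12, 6, 6, 6, 4, 4, 4, 4, 4, 4, 4, 4, 4, 2, 1] (32 cycles, including the fixed point 0).
n − c = 273 − 32 = 241; sign = (−1)^241 = -1.
Via Zolotarev, sign(π_{164}) = (164|273) = -1.

-1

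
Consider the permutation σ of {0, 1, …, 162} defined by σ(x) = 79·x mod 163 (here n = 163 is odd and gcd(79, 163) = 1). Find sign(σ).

Start at x=106: 106 → 61 → 92 → 96 → 86 → 111 → 130 → … (one orbit).
Cycle type of π: 162 + 1; total 2 cycles.
With 2 cycles on 163 points, sign = (−1)^{163−2} = -1.
Zolotarev: (79|163) = -1, matching the cycle-count sign.

-1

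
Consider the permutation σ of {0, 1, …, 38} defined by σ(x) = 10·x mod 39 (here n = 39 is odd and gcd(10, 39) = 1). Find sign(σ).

+1

Start at x=22: 22 → 25 → 16 → 4 → 1 → 10 → 22 (one orbit).
9 cycles of lengths [6, 6, 6, 6, 6, 6, 1, 1, 1].
9 cycles on 39: each ℓ→(−1)^(ℓ−1), product (−1)^30 = +1.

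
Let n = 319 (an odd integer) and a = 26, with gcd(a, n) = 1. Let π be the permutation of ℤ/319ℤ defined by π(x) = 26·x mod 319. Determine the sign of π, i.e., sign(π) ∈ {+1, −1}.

-1

Orbit of 59 under x↦26x: [59, 258, 9, 234, 23, 279, 236]… (length divides ord_319(26)).
The orbit structure of x ↦ 26x mod 319: 6 orbits of sizes [140, 140, 28, 5, 5, 1].
With 6 cycles on 319 points, sign = (−1)^{319−6} = -1.
The Jacobi symbol (26|319) = -1 (Zolotarev) agrees.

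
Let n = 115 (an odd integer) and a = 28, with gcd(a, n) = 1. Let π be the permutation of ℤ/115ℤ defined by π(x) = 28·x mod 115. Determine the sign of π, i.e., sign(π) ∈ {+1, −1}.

+1

Trace 28: π^k(28) = [28, 94, 102, 96, 43, 54, 17] for k=0..6.
5 cycles of lengths [44, 44, 22, 4, 1].
With 5 cycles on 115 points, sign = (−1)^{115−5} = +1.
Zolotarev: (28|115) = +1, matching the cycle-count sign.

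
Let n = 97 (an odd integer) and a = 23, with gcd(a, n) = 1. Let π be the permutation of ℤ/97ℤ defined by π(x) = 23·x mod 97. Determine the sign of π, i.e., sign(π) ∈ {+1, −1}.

Trace 43: π^k(43) = [43, 19, 49, 60, 22, 21, 95] for k=0..6.
Decompose π into cycles: lengths [96, 1] (2 cycles, including the fixed point 0).
With 2 cycles on 97 points, sign = (−1)^{97−2} = -1.

-1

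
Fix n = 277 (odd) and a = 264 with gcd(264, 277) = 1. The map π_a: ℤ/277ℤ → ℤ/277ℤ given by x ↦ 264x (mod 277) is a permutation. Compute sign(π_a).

+1

Orbit of 16 under x↦264x: [16, 69, 211, 27, 203, 131, 236]… (length divides ord_277(264)).
π_264 has 13 disjoint cycles with lengths [23, 23, 23, 23, 23, 23, 23, 23, 23, 23, 23, 23, 1] on {0,…,276}.
With 13 cycles on 277 points, sign = (−1)^{277−13} = +1.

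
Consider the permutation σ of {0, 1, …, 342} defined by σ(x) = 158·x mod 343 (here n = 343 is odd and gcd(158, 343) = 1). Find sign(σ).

Trace 324: π^k(324) = [324, 85, 53, 142, 141, 326, 58] for k=0..6.
π_158 has 7 disjoint cycles with lengths [147, 147, 21, 21, 3, 3, 1] on {0,…,342}.
343 − 7 = 336 transpositions; sign(π) = (−1)^336 = +1.

+1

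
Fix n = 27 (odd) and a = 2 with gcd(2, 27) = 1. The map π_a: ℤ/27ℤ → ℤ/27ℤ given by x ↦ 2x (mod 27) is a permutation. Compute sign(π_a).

Orbit of 26 under x↦2x: [26, 25, 23, 19, 11, 22, 17]… (length divides ord_27(2)).
The orbit structure of x ↦ 2x mod 27: 4 orbits of sizes [18, 6, 2, 1].
27 − 4 = 23 transpositions; sign(π) = (−1)^23 = -1.
Via Zolotarev, sign(π_{2}) = (2|27) = -1.

-1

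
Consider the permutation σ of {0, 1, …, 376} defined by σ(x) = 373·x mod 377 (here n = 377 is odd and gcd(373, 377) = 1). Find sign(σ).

+1

Orbit of 326 under x↦373x: [326, 204, 315, 248, 139, 198, 339]… (length divides ord_377(373)).
Cycle lengths of π_373 on ℤ/377ℤ: [21, 21, 21, 21, 21, 21, 21, 21, 21, 21, 21, 21, 21, 21, 21, 21, 7, 7, 7, 7, 3, 3, 3, 3, 1]; 25 cycles in total.
25 cycles on 377: each ℓ→(−1)^(ℓ−1), product (−1)^352 = +1.
The Jacobi symbol (373|377) = +1 (Zolotarev) agrees.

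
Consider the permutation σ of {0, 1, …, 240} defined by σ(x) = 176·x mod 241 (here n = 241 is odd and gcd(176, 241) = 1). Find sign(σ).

Orbit of 222 under x↦176x: [222, 30, 219, 225, 76, 121, 88]… (length divides ord_241(176)).
Cycle lengths of π_176 on ℤ/241ℤ: [48, 48, 48, 48, 48, 1]; 6 cycles in total.
With 6 cycles on 241 points, sign = (−1)^{241−6} = -1.
(176|241)_J = -1 (Zolotarev's lemma cross-check).

-1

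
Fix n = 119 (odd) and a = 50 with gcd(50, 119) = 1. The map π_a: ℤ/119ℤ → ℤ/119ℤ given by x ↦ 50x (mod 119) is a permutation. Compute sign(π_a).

+1

Orbit of 50 under x↦50x: [50, 1]… (length divides ord_119(50)).
63 cycles of lengths [2, 2, 2, 2, 2, 2, 2, 2, 2, 2, 2, 2, 2, 2, 2, 2, 2, 2, 2, 2, 2, 2, 2, 2, 2, 2, 2, 2, 2, 2, 2, 2, 2, 2, 2, 2, 2, 2, 2, 2, 2, 2, 2, 2, 2, 2, 2, 2, 2, 2, 2, 2, 2, 2, 2, 2, 1, 1, 1, 1, 1, 1, 1].
With 63 cycles on 119 points, sign = (−1)^{119−63} = +1.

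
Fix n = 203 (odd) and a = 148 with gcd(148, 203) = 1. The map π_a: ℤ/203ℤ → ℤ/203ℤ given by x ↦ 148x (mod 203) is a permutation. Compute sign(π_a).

Start at x=99: 99 → 36 → 50 → 92 → 15 → 190 → 106 → … (one orbit).
Decompose π into cycles: lengths [28, 28, 28, 28, 28, 28, 28, 1, 1, 1, 1, 1, 1, 1] (14 cycles, including the fixed point 0).
14 cycles on 203: each ℓ→(−1)^(ℓ−1), product (−1)^189 = -1.

-1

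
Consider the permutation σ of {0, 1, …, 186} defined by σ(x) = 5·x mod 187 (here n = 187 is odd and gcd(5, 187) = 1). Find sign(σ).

-1

Start at x=31: 31 → 155 → 27 → 135 → 114 → 9 → 45 → … (one orbit).
6 cycles of lengths [80, 80, 16, 5, 5, 1].
6 cycles on 187: each ℓ→(−1)^(ℓ−1), product (−1)^181 = -1.
Check: (5/187) = -1 by Zolotarev.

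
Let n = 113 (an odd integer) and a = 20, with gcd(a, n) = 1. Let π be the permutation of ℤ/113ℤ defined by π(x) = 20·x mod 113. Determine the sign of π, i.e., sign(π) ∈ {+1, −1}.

-1

Start at x=76: 76 → 51 → 3 → 60 → 70 → 44 → 89 → … (one orbit).
The orbit structure of x ↦ 20x mod 113: 2 orbits of sizes [112, 1].
n − c = 113 − 2 = 111; sign = (−1)^111 = -1.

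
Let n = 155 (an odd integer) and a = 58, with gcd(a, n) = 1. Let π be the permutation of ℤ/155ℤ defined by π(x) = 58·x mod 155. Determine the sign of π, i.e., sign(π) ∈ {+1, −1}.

+1

Start at x=122: 122 → 101 → 123 → 4 → 77 → 126 → 23 → … (one orbit).
11 cycles of lengths [20, 20, 20, 20, 20, 20, 10, 10, 10, 4, 1].
n − c = 155 − 11 = 144; sign = (−1)^144 = +1.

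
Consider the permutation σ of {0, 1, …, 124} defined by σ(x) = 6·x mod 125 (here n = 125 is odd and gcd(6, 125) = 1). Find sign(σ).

+1

Start at x=11: 11 → 66 → 21 → 1 → 6 → 36 → 91 → … (one orbit).
Cycle lengths of π_6 on ℤ/125ℤ: [25, 25, 25, 25, 5, 5, 5, 5, 1, 1, 1, 1, 1]; 13 cycles in total.
13 cycles on 125: each ℓ→(−1)^(ℓ−1), product (−1)^112 = +1.
Zolotarev: (6|125) = +1, matching the cycle-count sign.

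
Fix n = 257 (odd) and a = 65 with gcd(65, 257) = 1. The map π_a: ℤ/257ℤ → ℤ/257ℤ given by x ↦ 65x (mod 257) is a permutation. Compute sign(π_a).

-1

Trace 244: π^k(244) = [244, 183, 73, 119, 25, 83, 255] for k=0..6.
The orbit structure of x ↦ 65x mod 257: 2 orbits of sizes [256, 1].
257 − 2 = 255 transpositions; sign(π) = (−1)^255 = -1.
Check: (65/257) = -1 by Zolotarev.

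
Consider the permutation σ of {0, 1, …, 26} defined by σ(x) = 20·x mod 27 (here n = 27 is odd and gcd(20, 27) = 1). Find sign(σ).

Start at x=25: 25 → 14 → 10 → 11 → 4 → 26 → 7 → … (one orbit).
π_20 has 4 disjoint cycles with lengths [18, 6, 2, 1] on {0,…,26}.
4 cycles on 27: each ℓ→(−1)^(ℓ−1), product (−1)^23 = -1.
Via Zolotarev, sign(π_{20}) = (20|27) = -1.

-1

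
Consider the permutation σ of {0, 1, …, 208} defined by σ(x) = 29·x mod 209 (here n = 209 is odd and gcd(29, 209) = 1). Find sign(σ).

+1

Orbit of 207 under x↦29x: [207, 151, 199, 128, 159, 13, 168]… (length divides ord_209(29)).
The orbit structure of x ↦ 29x mod 209: 5 orbits of sizes [90, 90, 18, 10, 1].
Σ(ℓ_i−1) = 209−5 = 204; sign = (−1)^204 = +1.
Via Zolotarev, sign(π_{29}) = (29|209) = +1.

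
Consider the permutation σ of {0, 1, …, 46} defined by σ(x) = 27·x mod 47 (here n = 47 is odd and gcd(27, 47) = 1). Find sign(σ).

Start at x=18: 18 → 16 → 9 → 8 → 28 → 4 → 14 → … (one orbit).
π_27 has 3 disjoint cycles with lengths [23, 23, 1] on {0,…,46}.
3 cycles on 47: each ℓ→(−1)^(ℓ−1), product (−1)^44 = +1.
The Jacobi symbol (27|47) = +1 (Zolotarev) agrees.

+1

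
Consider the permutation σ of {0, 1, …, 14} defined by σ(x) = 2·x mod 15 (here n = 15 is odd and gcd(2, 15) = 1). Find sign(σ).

+1

Orbit of 4 under x↦2x: [4, 8, 1, 2]… (length divides ord_15(2)).
Cycle type of π: 4×3 + 2 + 1; total 5 cycles.
15 − 5 = 10 transpositions; sign(π) = (−1)^10 = +1.
Zolotarev: (2|15) = +1, matching the cycle-count sign.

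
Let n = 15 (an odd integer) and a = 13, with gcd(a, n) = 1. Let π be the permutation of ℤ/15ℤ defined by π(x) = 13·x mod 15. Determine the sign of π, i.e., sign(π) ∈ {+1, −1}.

-1

Orbit of 4 under x↦13x: [4, 7, 1, 13]… (length divides ord_15(13)).
The orbit structure of x ↦ 13x mod 15: 6 orbits of sizes [4, 4, 4, 1, 1, 1].
Σ(ℓ_i−1) = 15−6 = 9; sign = (−1)^9 = -1.
Via Zolotarev, sign(π_{13}) = (13|15) = -1.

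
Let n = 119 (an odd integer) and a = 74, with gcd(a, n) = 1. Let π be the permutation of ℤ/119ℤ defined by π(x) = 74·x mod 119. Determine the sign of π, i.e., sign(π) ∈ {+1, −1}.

Trace 113: π^k(113) = [113, 32, 107, 64, 95, 9, 71] for k=0..6.
Cycle lengths of π_74 on ℤ/119ℤ: [48, 48, 16, 3, 3, 1]; 6 cycles in total.
sign(π) = (−1)^{n − #cycles} = (−1)^{119−6} = (−1)^113 = -1.
(74|119)_J = -1 (Zolotarev's lemma cross-check).

-1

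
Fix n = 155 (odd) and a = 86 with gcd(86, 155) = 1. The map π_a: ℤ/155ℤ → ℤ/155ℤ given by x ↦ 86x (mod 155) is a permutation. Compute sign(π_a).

-1

Trace 11: π^k(11) = [11, 16, 136, 71, 61, 131, 106] for k=0..6.
Cycle type of π: 30×5 + 1×5; total 10 cycles.
sign(π) = (−1)^{n − #cycles} = (−1)^{155−10} = (−1)^145 = -1.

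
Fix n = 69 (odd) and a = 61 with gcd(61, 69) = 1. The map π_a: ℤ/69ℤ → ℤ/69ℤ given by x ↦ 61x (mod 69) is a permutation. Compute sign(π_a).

-1

Orbit of 19 under x↦61x: [19, 55, 43, 1, 61, 64, 40]… (length divides ord_69(61)).
The orbit structure of x ↦ 61x mod 69: 6 orbits of sizes [22, 22, 22, 1, 1, 1].
sign(π) = (−1)^{n − #cycles} = (−1)^{69−6} = (−1)^63 = -1.
Via Zolotarev, sign(π_{61}) = (61|69) = -1.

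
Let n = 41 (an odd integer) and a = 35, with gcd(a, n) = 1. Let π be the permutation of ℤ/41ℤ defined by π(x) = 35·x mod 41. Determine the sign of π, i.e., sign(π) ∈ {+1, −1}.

Trace 32: π^k(32) = [32, 13, 4, 17, 21, 38, 18] for k=0..6.
The orbit structure of x ↦ 35x mod 41: 2 orbits of sizes [40, 1].
Σ(ℓ_i−1) = 41−2 = 39; sign = (−1)^39 = -1.
Zolotarev: (35|41) = -1, matching the cycle-count sign.

-1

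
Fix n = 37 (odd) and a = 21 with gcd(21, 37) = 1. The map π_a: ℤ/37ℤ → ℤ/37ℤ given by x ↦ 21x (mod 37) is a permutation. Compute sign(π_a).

Start at x=3: 3 → 26 → 28 → 33 → 27 → 12 → 30 → … (one orbit).
The orbit structure of x ↦ 21x mod 37: 3 orbits of sizes [18, 18, 1].
With 3 cycles on 37 points, sign = (−1)^{37−3} = +1.

+1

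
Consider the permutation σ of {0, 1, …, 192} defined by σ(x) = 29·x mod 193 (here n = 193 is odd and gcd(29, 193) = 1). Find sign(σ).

Orbit of 117 under x↦29x: [117, 112, 160, 8, 39, 166, 182]… (length divides ord_193(29)).
The orbit structure of x ↦ 29x mod 193: 4 orbits of sizes [64, 64, 64, 1].
sign(π) = (−1)^{n − #cycles} = (−1)^{193−4} = (−1)^189 = -1.
Via Zolotarev, sign(π_{29}) = (29|193) = -1.

-1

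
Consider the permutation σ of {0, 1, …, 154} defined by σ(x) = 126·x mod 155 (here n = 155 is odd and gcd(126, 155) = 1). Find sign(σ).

Start at x=66: 66 → 101 → 16 → 1 → 126 → 66 (one orbit).
Cycle lengths of π_126 on ℤ/155ℤ: [5, 5, 5, 5, 5, 5, 5, 5, 5, 5, 5, 5, 5, 5, 5, 5, 5, 5, 5, 5, 5, 5, 5, 5, 5, 5, 5, 5, 5, 5, 1, 1, 1, 1, 1]; 35 cycles in total.
155 − 35 = 120 transpositions; sign(π) = (−1)^120 = +1.
Via Zolotarev, sign(π_{126}) = (126|155) = +1.

+1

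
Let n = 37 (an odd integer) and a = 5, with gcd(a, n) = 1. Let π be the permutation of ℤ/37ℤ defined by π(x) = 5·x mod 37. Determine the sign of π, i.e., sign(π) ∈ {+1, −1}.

Orbit of 11 under x↦5x: [11, 18, 16, 6, 30, 2, 10]… (length divides ord_37(5)).
2 cycles of lengths [36, 1].
n − c = 37 − 2 = 35; sign = (−1)^35 = -1.
The Jacobi symbol (5|37) = -1 (Zolotarev) agrees.

-1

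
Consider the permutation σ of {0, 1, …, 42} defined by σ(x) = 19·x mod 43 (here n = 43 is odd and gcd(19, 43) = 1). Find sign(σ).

Start at x=36: 36 → 39 → 10 → 18 → 41 → 5 → 9 → … (one orbit).
The orbit structure of x ↦ 19x mod 43: 2 orbits of sizes [42, 1].
n − c = 43 − 2 = 41; sign = (−1)^41 = -1.
Zolotarev: (19|43) = -1, matching the cycle-count sign.

-1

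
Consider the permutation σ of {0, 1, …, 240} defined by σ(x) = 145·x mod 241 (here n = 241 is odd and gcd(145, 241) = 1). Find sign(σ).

+1

Orbit of 58 under x↦145x: [58, 216, 231, 237, 143, 9, 100]… (length divides ord_241(145)).
Cycle lengths of π_145 on ℤ/241ℤ: [60, 60, 60, 60, 1]; 5 cycles in total.
sign(π) = (−1)^{n − #cycles} = (−1)^{241−5} = (−1)^236 = +1.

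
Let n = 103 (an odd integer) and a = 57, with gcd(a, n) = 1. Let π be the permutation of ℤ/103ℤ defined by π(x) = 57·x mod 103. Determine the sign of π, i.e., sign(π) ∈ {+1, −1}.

Start at x=56: 56 → 102 → 46 → 47 → 1 → 57 → 56 (one orbit).
Cycle lengths of π_57 on ℤ/103ℤ: [6, 6, 6, 6, 6, 6, 6, 6, 6, 6, 6, 6, 6, 6, 6, 6, 6, 1]; 18 cycles in total.
Σ(ℓ_i−1) = 103−18 = 85; sign = (−1)^85 = -1.

-1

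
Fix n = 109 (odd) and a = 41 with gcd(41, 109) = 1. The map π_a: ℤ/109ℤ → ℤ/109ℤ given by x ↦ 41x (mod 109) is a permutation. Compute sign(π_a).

Trace 64: π^k(64) = [64, 8, 1, 41, 46, 33, 45] for k=0..6.
The orbit structure of x ↦ 41x mod 109: 10 orbits of sizes [12, 12, 12, 12, 12, 12, 12, 12, 12, 1].
109 − 10 = 99 transpositions; sign(π) = (−1)^99 = -1.

-1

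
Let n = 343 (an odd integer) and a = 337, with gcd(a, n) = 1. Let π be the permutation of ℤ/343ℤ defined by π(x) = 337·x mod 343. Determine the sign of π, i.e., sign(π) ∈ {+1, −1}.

+1

Trace 337: π^k(337) = [337, 36, 127, 267, 113, 8, 295] for k=0..6.
π_337 has 19 disjoint cycles with lengths [49, 49, 49, 49, 49, 49, 7, 7, 7, 7, 7, 7, 1, 1, 1, 1, 1, 1, 1] on {0,…,342}.
343 − 19 = 324 transpositions; sign(π) = (−1)^324 = +1.
Via Zolotarev, sign(π_{337}) = (337|343) = +1.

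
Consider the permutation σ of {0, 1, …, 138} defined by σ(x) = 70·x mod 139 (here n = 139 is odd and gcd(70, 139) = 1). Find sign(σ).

-1

Orbit of 71 under x↦70x: [71, 105, 122, 61, 100, 50, 25]… (length divides ord_139(70)).
2 cycles of lengths [138, 1].
With 2 cycles on 139 points, sign = (−1)^{139−2} = -1.
The Jacobi symbol (70|139) = -1 (Zolotarev) agrees.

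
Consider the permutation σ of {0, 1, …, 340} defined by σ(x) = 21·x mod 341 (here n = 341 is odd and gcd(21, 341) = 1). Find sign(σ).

Orbit of 263 under x↦21x: [263, 67, 43, 221, 208, 276, 340]… (length divides ord_341(21)).
17 cycles of lengths [30, 30, 30, 30, 30, 30, 30, 30, 30, 30, 30, 2, 2, 2, 2, 2, 1].
Σ(ℓ_i−1) = 341−17 = 324; sign = (−1)^324 = +1.
Via Zolotarev, sign(π_{21}) = (21|341) = +1.

+1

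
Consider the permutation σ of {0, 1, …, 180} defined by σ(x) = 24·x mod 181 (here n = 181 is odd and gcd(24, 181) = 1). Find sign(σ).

-1

Start at x=87: 87 → 97 → 156 → 124 → 80 → 110 → 106 → … (one orbit).
Decompose π into cycles: lengths [180, 1] (2 cycles, including the fixed point 0).
Σ(ℓ_i−1) = 181−2 = 179; sign = (−1)^179 = -1.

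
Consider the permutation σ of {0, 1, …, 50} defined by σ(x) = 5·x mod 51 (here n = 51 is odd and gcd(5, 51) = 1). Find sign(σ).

+1

Orbit of 5 under x↦5x: [5, 25, 23, 13, 14, 19, 44]… (length divides ord_51(5)).
π_5 has 5 disjoint cycles with lengths [16, 16, 16, 2, 1] on {0,…,50}.
n − c = 51 − 5 = 46; sign = (−1)^46 = +1.
Via Zolotarev, sign(π_{5}) = (5|51) = +1.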